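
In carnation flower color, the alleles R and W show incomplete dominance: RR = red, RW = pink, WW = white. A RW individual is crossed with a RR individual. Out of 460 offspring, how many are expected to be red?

Punnett square for RW × RR:
Offspring genotypes: 2 RR, 2 RW
Phenotype counts: 2 red, 2 pink
red: 2 out of 4 → fraction 1/2
Expected count = 1/2 × 460 = 230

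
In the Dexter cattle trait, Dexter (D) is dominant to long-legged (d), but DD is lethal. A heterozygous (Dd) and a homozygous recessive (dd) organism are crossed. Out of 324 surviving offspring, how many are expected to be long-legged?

Cross: Dd × dd
Punnett square offspring (before lethality): 2 Dd, 2 dd
No DD offspring are produced in this cross.
long-legged: 2 out of 4 → fraction 1/2
Expected count = 1/2 × 324 = 162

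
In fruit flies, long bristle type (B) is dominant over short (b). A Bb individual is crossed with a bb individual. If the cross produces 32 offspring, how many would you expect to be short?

Punnett square for Bb × bb:
Offspring genotypes: 2 Bb, 2 bb
long: 2, short: 2
short: 2 out of 4 → fraction 1/2
Expected count = 1/2 × 32 = 16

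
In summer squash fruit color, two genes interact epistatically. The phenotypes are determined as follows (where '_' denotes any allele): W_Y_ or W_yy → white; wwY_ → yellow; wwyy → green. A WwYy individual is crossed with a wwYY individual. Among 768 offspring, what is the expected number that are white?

Cross: WwYy × wwYY — consider each gene separately:
W gene: Ww × ww → 2 Ww, 2 ww → 2 W_ : 2 ww (out of 4)
Y gene: Yy × YY → 2 YY, 2 Yy → 4 Y_ (out of 4)
Genotype classes (out of 4 × 4 = 16): W_Y_ = 2×4 = 8; wwY_ = 2×4 = 8
Apply the phenotype rules: W_Y_ (8) → white; wwY_ (8) → yellow
Phenotype counts (out of 16): 8 white, 8 yellow
white: 8 out of 16 → fraction 1/2
Expected count = 1/2 × 768 = 384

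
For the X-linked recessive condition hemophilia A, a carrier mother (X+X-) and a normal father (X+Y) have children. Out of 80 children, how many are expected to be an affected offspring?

Cross: X+X- × X+Y
Offspring: 1 X+X+, 1 X+Y, 1 X+X-, 1 X-Y
Probability of an affected offspring: 1/4
Expected count = 1/4 × 80 = 20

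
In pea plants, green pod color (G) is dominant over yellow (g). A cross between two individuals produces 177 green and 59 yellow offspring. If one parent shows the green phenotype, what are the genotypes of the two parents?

Observed offspring: 177 green, 59 yellow
The observed ratio simplifies to 3:1. Yellow (gg) offspring appear, so each parent must contribute one g allele. The parent stated to show green carries G, so it is Gg. The other parent is then either Gg or gg: Gg × gg would give a 1:1 split, whereas Gg × Gg gives 3:1 — matching the data. So both parents are heterozygous (Gg × Gg).
Parent genotypes: Gg × Gg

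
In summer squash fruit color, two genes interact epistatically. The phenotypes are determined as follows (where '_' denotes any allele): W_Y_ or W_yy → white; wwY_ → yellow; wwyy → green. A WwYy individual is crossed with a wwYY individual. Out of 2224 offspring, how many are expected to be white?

Cross: WwYy × wwYY — consider each gene separately:
W gene: Ww × ww → 2 Ww, 2 ww → 2 W_ : 2 ww (out of 4)
Y gene: Yy × YY → 2 YY, 2 Yy → 4 Y_ (out of 4)
Genotype classes (out of 4 × 4 = 16): W_Y_ = 2×4 = 8; wwY_ = 2×4 = 8
Apply the phenotype rules: W_Y_ (8) → white; wwY_ (8) → yellow
Phenotype counts (out of 16): 8 white, 8 yellow
white: 8 out of 16 → fraction 1/2
Expected count = 1/2 × 2224 = 1112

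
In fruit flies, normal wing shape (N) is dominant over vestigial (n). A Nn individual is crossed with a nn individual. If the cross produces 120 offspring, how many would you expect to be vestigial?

Punnett square for Nn × nn:
Offspring genotypes: 2 Nn, 2 nn
normal: 2, vestigial: 2
vestigial: 2 out of 4 → fraction 1/2
Expected count = 1/2 × 120 = 60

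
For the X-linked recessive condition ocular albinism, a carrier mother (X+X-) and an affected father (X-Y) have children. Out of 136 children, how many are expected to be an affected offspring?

Cross: X+X- × X-Y
Offspring: 1 X+X-, 1 X+Y, 1 X-X-, 1 X-Y
Probability of an affected offspring: 2/4 = 1/2
Expected count = 1/2 × 136 = 68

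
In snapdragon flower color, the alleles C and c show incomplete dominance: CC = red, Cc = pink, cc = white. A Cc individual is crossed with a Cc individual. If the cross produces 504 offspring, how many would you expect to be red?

Punnett square for Cc × Cc:
Offspring genotypes: 1 CC, 2 Cc, 1 cc
Phenotype counts: 1 red, 2 pink, 1 white
red: 1 out of 4 → fraction 1/4
Expected count = 1/4 × 504 = 126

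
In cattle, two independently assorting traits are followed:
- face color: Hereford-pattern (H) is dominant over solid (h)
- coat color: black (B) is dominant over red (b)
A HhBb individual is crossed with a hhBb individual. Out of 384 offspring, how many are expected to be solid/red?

Dihybrid cross HhBb × hhBb — consider each gene separately:
face color: Hh × hh → 2 Hh, 2 hh → 2 H_ : 2 hh (out of 4)
coat color: Bb × Bb → 1 BB, 2 Bb, 1 bb → 3 B_ : 1 bb (out of 4)
Combine (counts out of 4 × 4 = 16): Hereford-pattern/black (H_B_) = 2×3 = 6; Hereford-pattern/red (H_bb) = 2×1 = 2; solid/black (hhB_) = 2×3 = 6; solid/red (hhbb) = 2×1 = 2
Phenotype counts (out of 16): 6 Hereford-pattern/black, 2 Hereford-pattern/red, 6 solid/black, 2 solid/red
solid/red: 2 out of 16 → fraction 1/8
Expected count = 1/8 × 384 = 48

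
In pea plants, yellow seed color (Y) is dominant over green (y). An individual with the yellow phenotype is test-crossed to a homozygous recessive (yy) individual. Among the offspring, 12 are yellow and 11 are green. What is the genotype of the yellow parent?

Test cross: ? × yy
Offspring: 12 yellow, 11 green — approximately 1:1.
A 1:1 ratio in a test cross indicates the unknown parent is heterozygous (Yy).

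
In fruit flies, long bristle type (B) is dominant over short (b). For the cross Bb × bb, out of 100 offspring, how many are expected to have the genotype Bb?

Punnett square for Bb × bb:
Offspring genotypes: 2 Bb, 2 bb
Total offspring: 4
Count with target: 2
Probability: 2/4 = 1/2
Expected count = 1/2 × 100 = 50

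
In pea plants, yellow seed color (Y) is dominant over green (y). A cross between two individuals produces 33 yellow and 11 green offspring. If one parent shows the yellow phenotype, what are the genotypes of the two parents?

Observed offspring: 33 yellow, 11 green
The observed ratio simplifies to 3:1. Green (yy) offspring appear, so each parent must contribute one y allele. The parent stated to show yellow carries Y, so it is Yy. The other parent is then either Yy or yy: Yy × yy would give a 1:1 split, whereas Yy × Yy gives 3:1 — matching the data. So both parents are heterozygous (Yy × Yy).
Parent genotypes: Yy × Yy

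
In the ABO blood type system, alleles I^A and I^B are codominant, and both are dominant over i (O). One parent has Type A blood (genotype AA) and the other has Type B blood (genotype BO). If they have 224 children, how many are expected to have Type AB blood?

Cross: AA × BO
Possible offspring genotypes: 2 AB, 2 AO
Blood type counts: 2 Type AB, 2 Type A
Probability of Type AB: 2/4 = 1/2
Expected count = 1/2 × 224 = 112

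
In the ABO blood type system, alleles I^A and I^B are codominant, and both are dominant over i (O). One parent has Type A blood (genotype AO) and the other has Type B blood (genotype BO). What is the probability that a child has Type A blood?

Cross: AO × BO
Possible offspring genotypes: 1 AB, 1 AO, 1 BO, 1 OO
Blood type counts: 1 Type AB, 1 Type A, 1 Type B, 1 Type O
Probability of Type A: 1/4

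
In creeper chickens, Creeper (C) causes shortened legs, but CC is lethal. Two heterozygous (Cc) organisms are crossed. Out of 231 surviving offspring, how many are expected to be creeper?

Cross: Cc × Cc
Punnett square offspring (before lethality): 1 CC, 2 Cc, 1 cc
The CC genotype is lethal (embryos die); surviving offspring: 2 Cc, 1 cc
creeper: 2 out of 3 → fraction 2/3
Expected count = 2/3 × 231 = 154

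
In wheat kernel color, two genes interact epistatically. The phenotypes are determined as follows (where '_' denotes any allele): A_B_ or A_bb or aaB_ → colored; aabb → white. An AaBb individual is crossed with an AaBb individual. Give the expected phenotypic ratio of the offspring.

Cross: AaBb × AaBb — consider each gene separately:
A gene: Aa × Aa → 1 AA, 2 Aa, 1 aa → 3 A_ : 1 aa (out of 4)
B gene: Bb × Bb → 1 BB, 2 Bb, 1 bb → 3 B_ : 1 bb (out of 4)
Genotype classes (out of 4 × 4 = 16): A_B_ = 3×3 = 9; A_bb = 3×1 = 3; aaB_ = 1×3 = 3; aabb = 1×1 = 1
Apply the phenotype rules: A_B_ (9) + A_bb (3) + aaB_ (3) → colored; aabb (1) → white
Phenotype counts (out of 16): 15 colored, 1 white
Ratio: 15 colored : 1 white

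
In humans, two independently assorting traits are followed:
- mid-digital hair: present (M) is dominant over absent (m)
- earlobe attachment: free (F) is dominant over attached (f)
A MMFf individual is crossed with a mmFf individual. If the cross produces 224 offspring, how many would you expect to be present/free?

Dihybrid cross MMFf × mmFf — consider each gene separately:
mid-digital hair: MM × mm → 4 Mm → 4 M_ (out of 4)
earlobe attachment: Ff × Ff → 1 FF, 2 Ff, 1 ff → 3 F_ : 1 ff (out of 4)
Combine (counts out of 4 × 4 = 16): present/free (M_F_) = 4×3 = 12; present/attached (M_ff) = 4×1 = 4
Phenotype counts (out of 16): 12 present/free, 4 present/attached
present/free: 12 out of 16 → fraction 3/4
Expected count = 3/4 × 224 = 168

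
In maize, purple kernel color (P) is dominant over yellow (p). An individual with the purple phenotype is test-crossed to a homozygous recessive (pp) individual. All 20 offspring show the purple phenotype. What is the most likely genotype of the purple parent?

Test cross: ? × pp
All offspring are purple.
If the unknown parent were heterozygous (Pp), about half of 20 offspring would be yellow; none are. The unknown parent is most likely homozygous dominant (PP).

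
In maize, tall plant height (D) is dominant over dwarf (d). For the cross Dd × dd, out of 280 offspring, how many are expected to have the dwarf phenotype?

Punnett square for Dd × dd:
Offspring genotypes: 2 Dd, 2 dd
Total offspring: 4
Count with target: 2
Probability: 2/4 = 1/2
Expected count = 1/2 × 280 = 140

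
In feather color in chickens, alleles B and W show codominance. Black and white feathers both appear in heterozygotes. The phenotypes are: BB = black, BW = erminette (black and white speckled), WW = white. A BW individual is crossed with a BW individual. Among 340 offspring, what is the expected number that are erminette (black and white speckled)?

Punnett square for BW × BW:
Offspring genotypes: 1 BB, 2 BW, 1 WW
Phenotype counts: 1 black, 2 erminette (black and white speckled), 1 white
erminette (black and white speckled): 2 out of 4 → fraction 1/2
Expected count = 1/2 × 340 = 170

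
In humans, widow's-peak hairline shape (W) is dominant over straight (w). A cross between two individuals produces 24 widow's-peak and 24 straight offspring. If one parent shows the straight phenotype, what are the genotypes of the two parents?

Observed offspring: 24 widow's-peak, 24 straight
The observed ratio simplifies to 1:1. One parent shows straight, so its genotype must be ww. A 1:1 offspring split requires the other parent to be heterozygous (Ww).
Parent genotypes: ww × Ww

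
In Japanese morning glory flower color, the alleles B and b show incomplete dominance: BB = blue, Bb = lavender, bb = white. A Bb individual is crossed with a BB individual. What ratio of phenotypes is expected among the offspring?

Punnett square for Bb × BB:
Offspring genotypes: 2 BB, 2 Bb
Phenotype counts: 2 blue, 2 lavender
Ratio: 1 blue : 1 lavender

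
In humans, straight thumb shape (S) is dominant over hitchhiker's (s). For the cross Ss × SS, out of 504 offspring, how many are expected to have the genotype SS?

Punnett square for Ss × SS:
Offspring genotypes: 2 SS, 2 Ss
Total offspring: 4
Count with target: 2
Probability: 2/4 = 1/2
Expected count = 1/2 × 504 = 252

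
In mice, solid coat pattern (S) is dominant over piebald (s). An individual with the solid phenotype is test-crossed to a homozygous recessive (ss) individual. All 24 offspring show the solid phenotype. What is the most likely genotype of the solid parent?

Test cross: ? × ss
All offspring are solid.
If the unknown parent were heterozygous (Ss), about half of 24 offspring would be piebald; none are. The unknown parent is most likely homozygous dominant (SS).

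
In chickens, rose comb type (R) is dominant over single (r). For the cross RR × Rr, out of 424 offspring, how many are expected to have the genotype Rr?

Punnett square for RR × Rr:
Offspring genotypes: 2 RR, 2 Rr
Total offspring: 4
Count with target: 2
Probability: 2/4 = 1/2
Expected count = 1/2 × 424 = 212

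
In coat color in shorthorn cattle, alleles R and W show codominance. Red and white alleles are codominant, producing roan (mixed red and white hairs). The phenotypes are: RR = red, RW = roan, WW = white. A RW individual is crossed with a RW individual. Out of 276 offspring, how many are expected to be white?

Punnett square for RW × RW:
Offspring genotypes: 1 RR, 2 RW, 1 WW
Phenotype counts: 1 red, 2 roan, 1 white
white: 1 out of 4 → fraction 1/4
Expected count = 1/4 × 276 = 69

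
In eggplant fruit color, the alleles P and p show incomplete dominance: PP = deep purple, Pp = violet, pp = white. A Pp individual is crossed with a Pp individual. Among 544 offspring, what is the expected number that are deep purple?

Punnett square for Pp × Pp:
Offspring genotypes: 1 PP, 2 Pp, 1 pp
Phenotype counts: 1 deep purple, 2 violet, 1 white
deep purple: 1 out of 4 → fraction 1/4
Expected count = 1/4 × 544 = 136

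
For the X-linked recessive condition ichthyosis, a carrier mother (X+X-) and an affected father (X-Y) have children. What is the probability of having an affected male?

Cross: X+X- × X-Y
Offspring: 1 X+X-, 1 X+Y, 1 X-X-, 1 X-Y
Probability of an affected male: 1/4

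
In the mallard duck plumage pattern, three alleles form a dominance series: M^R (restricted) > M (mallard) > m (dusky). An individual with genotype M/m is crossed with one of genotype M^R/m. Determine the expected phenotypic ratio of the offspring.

Cross: M/m × M^R/m
Allele dominance: M^R > M > m
Offspring genotypes: 1 M^R/M, 1 M/m, 1 M^R/m, 1 m/m
Phenotype counts: 2 restricted, 1 mallard, 1 dusky
Ratio: 2 restricted : 1 mallard : 1 dusky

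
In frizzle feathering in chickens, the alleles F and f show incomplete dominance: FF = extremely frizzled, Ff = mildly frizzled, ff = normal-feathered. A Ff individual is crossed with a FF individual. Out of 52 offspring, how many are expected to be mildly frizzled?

Punnett square for Ff × FF:
Offspring genotypes: 2 FF, 2 Ff
Phenotype counts: 2 extremely frizzled, 2 mildly frizzled
mildly frizzled: 2 out of 4 → fraction 1/2
Expected count = 1/2 × 52 = 26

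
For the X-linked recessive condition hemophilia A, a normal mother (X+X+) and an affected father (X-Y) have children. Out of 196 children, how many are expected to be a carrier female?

Cross: X+X+ × X-Y
Offspring: 2 X+X-, 2 X+Y
Probability of a carrier female: 2/4 = 1/2
Expected count = 1/2 × 196 = 98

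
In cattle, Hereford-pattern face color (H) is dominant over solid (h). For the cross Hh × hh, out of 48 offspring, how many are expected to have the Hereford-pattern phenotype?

Punnett square for Hh × hh:
Offspring genotypes: 2 Hh, 2 hh
Total offspring: 4
Count with target: 2
Probability: 2/4 = 1/2
Expected count = 1/2 × 48 = 24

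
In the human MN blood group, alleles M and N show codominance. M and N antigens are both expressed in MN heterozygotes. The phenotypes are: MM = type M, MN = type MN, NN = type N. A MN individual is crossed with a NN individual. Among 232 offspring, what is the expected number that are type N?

Punnett square for MN × NN:
Offspring genotypes: 2 MN, 2 NN
Phenotype counts: 2 type MN, 2 type N
type N: 2 out of 4 → fraction 1/2
Expected count = 1/2 × 232 = 116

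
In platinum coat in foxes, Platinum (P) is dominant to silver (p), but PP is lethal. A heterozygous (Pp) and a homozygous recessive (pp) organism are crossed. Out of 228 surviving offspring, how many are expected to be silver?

Cross: Pp × pp
Punnett square offspring (before lethality): 2 Pp, 2 pp
No PP offspring are produced in this cross.
silver: 2 out of 4 → fraction 1/2
Expected count = 1/2 × 228 = 114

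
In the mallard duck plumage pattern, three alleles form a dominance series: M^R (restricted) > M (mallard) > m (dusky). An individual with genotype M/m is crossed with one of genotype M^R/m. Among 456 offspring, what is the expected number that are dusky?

Cross: M/m × M^R/m
Allele dominance: M^R > M > m
Offspring genotypes: 1 M^R/M, 1 M/m, 1 M^R/m, 1 m/m
Phenotype counts: 2 restricted, 1 mallard, 1 dusky
dusky: 1 out of 4 → fraction 1/4
Expected count = 1/4 × 456 = 114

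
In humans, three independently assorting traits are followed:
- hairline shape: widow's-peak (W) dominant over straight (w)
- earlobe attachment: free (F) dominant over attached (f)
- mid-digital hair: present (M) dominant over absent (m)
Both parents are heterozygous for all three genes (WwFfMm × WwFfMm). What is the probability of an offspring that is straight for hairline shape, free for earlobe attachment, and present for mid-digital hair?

Trihybrid cross: WwFfMm × WwFfMm
Each trait segregates independently with a 3:1 phenotypic ratio, so each gene contributes 3/4 (dominant) or 1/4 (recessive).
Target: straight (hairline shape), free (earlobe attachment), present (mid-digital hair)
Probability = product of independent per-trait probabilities
= 1/4 × 3/4 × 3/4 = 9/64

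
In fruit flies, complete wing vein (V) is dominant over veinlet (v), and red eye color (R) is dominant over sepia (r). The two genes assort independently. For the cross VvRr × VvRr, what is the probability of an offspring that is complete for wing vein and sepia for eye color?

Dihybrid cross VvRr × VvRr — consider each gene separately:
wing vein: Vv × Vv → 1 VV, 2 Vv, 1 vv → 3 V_ : 1 vv (out of 4)
eye color: Rr × Rr → 1 RR, 2 Rr, 1 rr → 3 R_ : 1 rr (out of 4)
Looking for: complete (V_) and sepia (rr)
P(complete) = 3/4, P(sepia) = 1/4
P(both) = 3/4 × 1/4 = 3/16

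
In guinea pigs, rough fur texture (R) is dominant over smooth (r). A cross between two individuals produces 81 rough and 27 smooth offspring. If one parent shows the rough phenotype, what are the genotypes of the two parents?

Observed offspring: 81 rough, 27 smooth
The observed ratio simplifies to 3:1. Smooth (rr) offspring appear, so each parent must contribute one r allele. The parent stated to show rough carries R, so it is Rr. The other parent is then either Rr or rr: Rr × rr would give a 1:1 split, whereas Rr × Rr gives 3:1 — matching the data. So both parents are heterozygous (Rr × Rr).
Parent genotypes: Rr × Rr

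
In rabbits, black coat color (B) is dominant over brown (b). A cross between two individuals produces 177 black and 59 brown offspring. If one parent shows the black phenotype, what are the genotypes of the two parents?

Observed offspring: 177 black, 59 brown
The observed ratio simplifies to 3:1. Brown (bb) offspring appear, so each parent must contribute one b allele. The parent stated to show black carries B, so it is Bb. The other parent is then either Bb or bb: Bb × bb would give a 1:1 split, whereas Bb × Bb gives 3:1 — matching the data. So both parents are heterozygous (Bb × Bb).
Parent genotypes: Bb × Bb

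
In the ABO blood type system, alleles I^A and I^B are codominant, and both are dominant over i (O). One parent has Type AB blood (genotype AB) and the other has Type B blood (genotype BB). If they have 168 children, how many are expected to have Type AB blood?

Cross: AB × BB
Possible offspring genotypes: 2 AB, 2 BB
Blood type counts: 2 Type AB, 2 Type B
Probability of Type AB: 2/4 = 1/2
Expected count = 1/2 × 168 = 84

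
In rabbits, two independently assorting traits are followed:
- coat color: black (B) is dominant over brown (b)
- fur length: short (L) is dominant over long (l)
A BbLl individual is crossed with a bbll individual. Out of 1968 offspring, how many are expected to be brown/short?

Dihybrid cross BbLl × bbll — consider each gene separately:
coat color: Bb × bb → 2 Bb, 2 bb → 2 B_ : 2 bb (out of 4)
fur length: Ll × ll → 2 Ll, 2 ll → 2 L_ : 2 ll (out of 4)
Combine (counts out of 4 × 4 = 16): black/short (B_L_) = 2×2 = 4; black/long (B_ll) = 2×2 = 4; brown/short (bbL_) = 2×2 = 4; brown/long (bbll) = 2×2 = 4
Phenotype counts (out of 16): 4 black/short, 4 black/long, 4 brown/short, 4 brown/long
brown/short: 4 out of 16 → fraction 1/4
Expected count = 1/4 × 1968 = 492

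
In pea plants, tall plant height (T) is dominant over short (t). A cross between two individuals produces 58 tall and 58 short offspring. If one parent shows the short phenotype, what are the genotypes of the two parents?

Observed offspring: 58 tall, 58 short
The observed ratio simplifies to 1:1. One parent shows short, so its genotype must be tt. A 1:1 offspring split requires the other parent to be heterozygous (Tt).
Parent genotypes: tt × Tt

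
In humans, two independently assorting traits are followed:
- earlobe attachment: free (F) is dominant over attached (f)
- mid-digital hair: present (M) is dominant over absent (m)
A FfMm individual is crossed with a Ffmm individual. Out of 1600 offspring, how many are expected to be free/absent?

Dihybrid cross FfMm × Ffmm — consider each gene separately:
earlobe attachment: Ff × Ff → 1 FF, 2 Ff, 1 ff → 3 F_ : 1 ff (out of 4)
mid-digital hair: Mm × mm → 2 Mm, 2 mm → 2 M_ : 2 mm (out of 4)
Combine (counts out of 4 × 4 = 16): free/present (F_M_) = 3×2 = 6; free/absent (F_mm) = 3×2 = 6; attached/present (ffM_) = 1×2 = 2; attached/absent (ffmm) = 1×2 = 2
Phenotype counts (out of 16): 6 free/present, 6 free/absent, 2 attached/present, 2 attached/absent
free/absent: 6 out of 16 → fraction 3/8
Expected count = 3/8 × 1600 = 600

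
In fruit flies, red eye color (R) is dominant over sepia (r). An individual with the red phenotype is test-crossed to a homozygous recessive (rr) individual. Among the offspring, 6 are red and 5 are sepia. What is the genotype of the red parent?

Test cross: ? × rr
Offspring: 6 red, 5 sepia — approximately 1:1.
A 1:1 ratio in a test cross indicates the unknown parent is heterozygous (Rr).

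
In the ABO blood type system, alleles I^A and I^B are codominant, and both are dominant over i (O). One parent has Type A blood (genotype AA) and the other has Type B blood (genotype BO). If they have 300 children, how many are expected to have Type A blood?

Cross: AA × BO
Possible offspring genotypes: 2 AB, 2 AO
Blood type counts: 2 Type AB, 2 Type A
Probability of Type A: 2/4 = 1/2
Expected count = 1/2 × 300 = 150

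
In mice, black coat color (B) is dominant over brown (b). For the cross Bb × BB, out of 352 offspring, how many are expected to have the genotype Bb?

Punnett square for Bb × BB:
Offspring genotypes: 2 BB, 2 Bb
Total offspring: 4
Count with target: 2
Probability: 2/4 = 1/2
Expected count = 1/2 × 352 = 176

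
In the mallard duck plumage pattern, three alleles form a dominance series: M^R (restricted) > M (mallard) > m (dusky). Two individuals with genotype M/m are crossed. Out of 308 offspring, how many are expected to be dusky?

Cross: M/m × M/m
Allele dominance: M^R > M > m
Offspring genotypes: 1 M/M, 2 M/m, 1 m/m
Phenotype counts: 3 mallard, 1 dusky
dusky: 1 out of 4 → fraction 1/4
Expected count = 1/4 × 308 = 77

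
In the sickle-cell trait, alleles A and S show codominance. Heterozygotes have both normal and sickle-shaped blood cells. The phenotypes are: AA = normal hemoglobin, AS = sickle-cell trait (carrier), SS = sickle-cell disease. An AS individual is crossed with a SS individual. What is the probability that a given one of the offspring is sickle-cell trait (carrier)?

Punnett square for AS × SS:
Offspring genotypes: 2 AS, 2 SS
Phenotype counts: 2 sickle-cell trait (carrier), 2 sickle-cell disease
sickle-cell trait (carrier): 2 out of 4
Probability: 2/4 = 1/2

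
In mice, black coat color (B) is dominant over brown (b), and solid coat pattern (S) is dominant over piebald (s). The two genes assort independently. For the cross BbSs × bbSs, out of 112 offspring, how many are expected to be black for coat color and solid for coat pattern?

Dihybrid cross BbSs × bbSs — consider each gene separately:
coat color: Bb × bb → 2 Bb, 2 bb → 2 B_ : 2 bb (out of 4)
coat pattern: Ss × Ss → 1 SS, 2 Ss, 1 ss → 3 S_ : 1 ss (out of 4)
Looking for: black (B_) and solid (S_)
P(black) = 2/4, P(solid) = 3/4
P(both) = 2/4 × 3/4 = 6/16 = 3/8
Expected count = 3/8 × 112 = 42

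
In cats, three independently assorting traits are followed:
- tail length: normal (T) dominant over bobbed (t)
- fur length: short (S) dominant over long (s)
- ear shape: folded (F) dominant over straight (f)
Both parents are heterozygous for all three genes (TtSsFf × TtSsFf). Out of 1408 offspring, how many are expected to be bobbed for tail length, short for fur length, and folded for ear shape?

Trihybrid cross: TtSsFf × TtSsFf
Each trait segregates independently with a 3:1 phenotypic ratio, so each gene contributes 3/4 (dominant) or 1/4 (recessive).
Target: bobbed (tail length), short (fur length), folded (ear shape)
Probability = product of independent per-trait probabilities
= 1/4 × 3/4 × 3/4 = 9/64
Expected count = 9/64 × 1408 = 198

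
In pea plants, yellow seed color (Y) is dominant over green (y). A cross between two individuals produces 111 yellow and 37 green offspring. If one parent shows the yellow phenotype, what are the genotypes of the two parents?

Observed offspring: 111 yellow, 37 green
The observed ratio simplifies to 3:1. Green (yy) offspring appear, so each parent must contribute one y allele. The parent stated to show yellow carries Y, so it is Yy. The other parent is then either Yy or yy: Yy × yy would give a 1:1 split, whereas Yy × Yy gives 3:1 — matching the data. So both parents are heterozygous (Yy × Yy).
Parent genotypes: Yy × Yy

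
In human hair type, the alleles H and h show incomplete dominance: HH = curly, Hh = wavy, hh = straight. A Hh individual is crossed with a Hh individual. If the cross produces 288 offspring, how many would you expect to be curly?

Punnett square for Hh × Hh:
Offspring genotypes: 1 HH, 2 Hh, 1 hh
Phenotype counts: 1 curly, 2 wavy, 1 straight
curly: 1 out of 4 → fraction 1/4
Expected count = 1/4 × 288 = 72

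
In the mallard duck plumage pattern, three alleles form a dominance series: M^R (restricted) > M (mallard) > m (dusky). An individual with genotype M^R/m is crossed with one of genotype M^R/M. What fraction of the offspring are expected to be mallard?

Cross: M^R/m × M^R/M
Allele dominance: M^R > M > m
Offspring genotypes: 1 M^R/M^R, 1 M^R/M, 1 M^R/m, 1 M/m
Phenotype counts: 3 restricted, 1 mallard
mallard: 1 out of 4
Probability: 1/4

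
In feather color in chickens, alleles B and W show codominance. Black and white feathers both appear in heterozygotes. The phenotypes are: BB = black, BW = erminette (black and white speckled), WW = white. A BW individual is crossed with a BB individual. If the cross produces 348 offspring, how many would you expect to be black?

Punnett square for BW × BB:
Offspring genotypes: 2 BB, 2 BW
Phenotype counts: 2 black, 2 erminette (black and white speckled)
black: 2 out of 4 → fraction 1/2
Expected count = 1/2 × 348 = 174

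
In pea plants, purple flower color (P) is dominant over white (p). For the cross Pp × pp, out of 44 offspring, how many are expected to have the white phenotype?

Punnett square for Pp × pp:
Offspring genotypes: 2 Pp, 2 pp
Total offspring: 4
Count with target: 2
Probability: 2/4 = 1/2
Expected count = 1/2 × 44 = 22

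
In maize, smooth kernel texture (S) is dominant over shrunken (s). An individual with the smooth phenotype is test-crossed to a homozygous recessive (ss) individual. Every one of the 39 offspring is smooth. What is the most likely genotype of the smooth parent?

Test cross: ? × ss
All offspring are smooth.
If the unknown parent were heterozygous (Ss), about half of 39 offspring would be shrunken; none are. The unknown parent is most likely homozygous dominant (SS).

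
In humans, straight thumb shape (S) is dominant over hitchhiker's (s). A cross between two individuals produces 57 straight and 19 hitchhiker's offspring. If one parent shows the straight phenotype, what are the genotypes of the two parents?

Observed offspring: 57 straight, 19 hitchhiker's
The observed ratio simplifies to 3:1. Hitchhiker's (ss) offspring appear, so each parent must contribute one s allele. The parent stated to show straight carries S, so it is Ss. The other parent is then either Ss or ss: Ss × ss would give a 1:1 split, whereas Ss × Ss gives 3:1 — matching the data. So both parents are heterozygous (Ss × Ss).
Parent genotypes: Ss × Ss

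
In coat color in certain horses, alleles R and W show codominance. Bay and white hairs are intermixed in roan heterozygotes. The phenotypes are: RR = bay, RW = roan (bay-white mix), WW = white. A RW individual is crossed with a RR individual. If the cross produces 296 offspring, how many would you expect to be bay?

Punnett square for RW × RR:
Offspring genotypes: 2 RR, 2 RW
Phenotype counts: 2 bay, 2 roan (bay-white mix)
bay: 2 out of 4 → fraction 1/2
Expected count = 1/2 × 296 = 148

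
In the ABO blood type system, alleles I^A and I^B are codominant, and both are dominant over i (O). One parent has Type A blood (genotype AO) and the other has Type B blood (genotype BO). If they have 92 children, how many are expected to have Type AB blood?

Cross: AO × BO
Possible offspring genotypes: 1 AB, 1 AO, 1 BO, 1 OO
Blood type counts: 1 Type AB, 1 Type A, 1 Type B, 1 Type O
Probability of Type AB: 1/4
Expected count = 1/4 × 92 = 23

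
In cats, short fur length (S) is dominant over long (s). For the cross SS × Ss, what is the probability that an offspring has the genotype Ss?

Punnett square for SS × Ss:
Offspring genotypes: 2 SS, 2 Ss
Total offspring: 4
Count with target: 2
Probability: 2/4 = 1/2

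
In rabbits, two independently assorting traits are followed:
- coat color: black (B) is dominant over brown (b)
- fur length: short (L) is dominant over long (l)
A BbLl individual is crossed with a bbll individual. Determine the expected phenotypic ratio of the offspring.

Dihybrid cross BbLl × bbll — consider each gene separately:
coat color: Bb × bb → 2 Bb, 2 bb → 2 B_ : 2 bb (out of 4)
fur length: Ll × ll → 2 Ll, 2 ll → 2 L_ : 2 ll (out of 4)
Combine (counts out of 4 × 4 = 16): black/short (B_L_) = 2×2 = 4; black/long (B_ll) = 2×2 = 4; brown/short (bbL_) = 2×2 = 4; brown/long (bbll) = 2×2 = 4
Phenotype counts (out of 16): 4 black/short, 4 black/long, 4 brown/short, 4 brown/long
Ratio: 1 black/short : 1 black/long : 1 brown/short : 1 brown/long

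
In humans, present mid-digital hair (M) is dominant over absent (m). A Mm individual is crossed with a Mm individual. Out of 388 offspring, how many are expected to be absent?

Punnett square for Mm × Mm:
Offspring genotypes: 1 MM, 2 Mm, 1 mm
present: 3, absent: 1
absent: 1 out of 4 → fraction 1/4
Expected count = 1/4 × 388 = 97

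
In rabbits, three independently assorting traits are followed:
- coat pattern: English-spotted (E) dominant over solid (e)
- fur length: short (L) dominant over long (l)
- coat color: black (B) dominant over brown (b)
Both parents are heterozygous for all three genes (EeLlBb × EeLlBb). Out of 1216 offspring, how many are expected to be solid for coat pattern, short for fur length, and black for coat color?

Trihybrid cross: EeLlBb × EeLlBb
Each trait segregates independently with a 3:1 phenotypic ratio, so each gene contributes 3/4 (dominant) or 1/4 (recessive).
Target: solid (coat pattern), short (fur length), black (coat color)
Probability = product of independent per-trait probabilities
= 1/4 × 3/4 × 3/4 = 9/64
Expected count = 9/64 × 1216 = 171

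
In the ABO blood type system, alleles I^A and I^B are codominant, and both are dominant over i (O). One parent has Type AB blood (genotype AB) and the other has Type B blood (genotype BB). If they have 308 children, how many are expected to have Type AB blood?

Cross: AB × BB
Possible offspring genotypes: 2 AB, 2 BB
Blood type counts: 2 Type AB, 2 Type B
Probability of Type AB: 2/4 = 1/2
Expected count = 1/2 × 308 = 154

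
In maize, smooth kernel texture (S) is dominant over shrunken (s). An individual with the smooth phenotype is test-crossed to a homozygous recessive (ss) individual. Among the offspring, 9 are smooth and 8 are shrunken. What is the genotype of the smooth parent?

Test cross: ? × ss
Offspring: 9 smooth, 8 shrunken — approximately 1:1.
A 1:1 ratio in a test cross indicates the unknown parent is heterozygous (Ss).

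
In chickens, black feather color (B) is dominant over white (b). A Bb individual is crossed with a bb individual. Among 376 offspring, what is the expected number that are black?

Punnett square for Bb × bb:
Offspring genotypes: 2 Bb, 2 bb
black: 2, white: 2
black: 2 out of 4 → fraction 1/2
Expected count = 1/2 × 376 = 188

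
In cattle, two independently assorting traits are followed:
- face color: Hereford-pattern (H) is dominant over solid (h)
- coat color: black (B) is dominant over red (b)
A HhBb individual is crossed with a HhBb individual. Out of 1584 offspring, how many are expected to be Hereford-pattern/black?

Dihybrid cross HhBb × HhBb — consider each gene separately:
face color: Hh × Hh → 1 HH, 2 Hh, 1 hh → 3 H_ : 1 hh (out of 4)
coat color: Bb × Bb → 1 BB, 2 Bb, 1 bb → 3 B_ : 1 bb (out of 4)
Combine (counts out of 4 × 4 = 16): Hereford-pattern/black (H_B_) = 3×3 = 9; Hereford-pattern/red (H_bb) = 3×1 = 3; solid/black (hhB_) = 1×3 = 3; solid/red (hhbb) = 1×1 = 1
Phenotype counts (out of 16): 9 Hereford-pattern/black, 3 Hereford-pattern/red, 3 solid/black, 1 solid/red
Hereford-pattern/black: 9 out of 16 → fraction 9/16
Expected count = 9/16 × 1584 = 891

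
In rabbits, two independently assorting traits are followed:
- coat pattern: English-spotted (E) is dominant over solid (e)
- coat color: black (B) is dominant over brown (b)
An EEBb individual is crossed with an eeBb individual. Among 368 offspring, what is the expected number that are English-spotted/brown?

Dihybrid cross EEBb × eeBb — consider each gene separately:
coat pattern: EE × ee → 4 Ee → 4 E_ (out of 4)
coat color: Bb × Bb → 1 BB, 2 Bb, 1 bb → 3 B_ : 1 bb (out of 4)
Combine (counts out of 4 × 4 = 16): English-spotted/black (E_B_) = 4×3 = 12; English-spotted/brown (E_bb) = 4×1 = 4
Phenotype counts (out of 16): 12 English-spotted/black, 4 English-spotted/brown
English-spotted/brown: 4 out of 16 → fraction 1/4
Expected count = 1/4 × 368 = 92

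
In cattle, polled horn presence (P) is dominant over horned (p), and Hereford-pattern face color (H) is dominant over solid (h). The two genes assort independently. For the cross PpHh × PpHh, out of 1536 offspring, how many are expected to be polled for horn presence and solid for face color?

Dihybrid cross PpHh × PpHh — consider each gene separately:
horn presence: Pp × Pp → 1 PP, 2 Pp, 1 pp → 3 P_ : 1 pp (out of 4)
face color: Hh × Hh → 1 HH, 2 Hh, 1 hh → 3 H_ : 1 hh (out of 4)
Looking for: polled (P_) and solid (hh)
P(polled) = 3/4, P(solid) = 1/4
P(both) = 3/4 × 1/4 = 3/16
Expected count = 3/16 × 1536 = 288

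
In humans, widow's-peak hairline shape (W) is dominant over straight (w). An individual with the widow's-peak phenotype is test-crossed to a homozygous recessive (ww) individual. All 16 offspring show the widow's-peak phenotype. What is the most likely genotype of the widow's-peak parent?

Test cross: ? × ww
All offspring are widow's-peak.
If the unknown parent were heterozygous (Ww), about half of 16 offspring would be straight; none are. The unknown parent is most likely homozygous dominant (WW).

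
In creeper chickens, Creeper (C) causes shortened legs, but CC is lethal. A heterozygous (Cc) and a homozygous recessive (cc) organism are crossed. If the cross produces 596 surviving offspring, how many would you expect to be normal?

Cross: Cc × cc
Punnett square offspring (before lethality): 2 Cc, 2 cc
No CC offspring are produced in this cross.
normal: 2 out of 4 → fraction 1/2
Expected count = 1/2 × 596 = 298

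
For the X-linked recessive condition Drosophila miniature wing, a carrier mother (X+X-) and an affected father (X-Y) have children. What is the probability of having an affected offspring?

Cross: X+X- × X-Y
Offspring: 1 X+X-, 1 X+Y, 1 X-X-, 1 X-Y
Probability of an affected offspring: 2/4 = 1/2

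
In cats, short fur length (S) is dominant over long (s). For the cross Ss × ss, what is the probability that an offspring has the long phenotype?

Punnett square for Ss × ss:
Offspring genotypes: 2 Ss, 2 ss
Total offspring: 4
Count with target: 2
Probability: 2/4 = 1/2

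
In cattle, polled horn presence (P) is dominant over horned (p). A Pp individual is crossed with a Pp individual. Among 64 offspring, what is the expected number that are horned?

Punnett square for Pp × Pp:
Offspring genotypes: 1 PP, 2 Pp, 1 pp
polled: 3, horned: 1
horned: 1 out of 4 → fraction 1/4
Expected count = 1/4 × 64 = 16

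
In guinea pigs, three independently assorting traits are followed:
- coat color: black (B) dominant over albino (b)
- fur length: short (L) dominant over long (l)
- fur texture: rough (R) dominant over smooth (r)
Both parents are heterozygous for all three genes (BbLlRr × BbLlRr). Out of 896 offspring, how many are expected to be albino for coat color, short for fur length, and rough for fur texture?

Trihybrid cross: BbLlRr × BbLlRr
Each trait segregates independently with a 3:1 phenotypic ratio, so each gene contributes 3/4 (dominant) or 1/4 (recessive).
Target: albino (coat color), short (fur length), rough (fur texture)
Probability = product of independent per-trait probabilities
= 1/4 × 3/4 × 3/4 = 9/64
Expected count = 9/64 × 896 = 126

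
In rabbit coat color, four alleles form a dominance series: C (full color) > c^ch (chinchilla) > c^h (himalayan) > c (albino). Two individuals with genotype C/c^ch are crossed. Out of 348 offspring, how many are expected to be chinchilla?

Cross: C/c^ch × C/c^ch
Allele dominance: C > c^ch > c^h > c
Offspring genotypes: 1 C/C, 2 C/c^ch, 1 c^ch/c^ch
Phenotype counts: 3 full color, 1 chinchilla
chinchilla: 1 out of 4 → fraction 1/4
Expected count = 1/4 × 348 = 87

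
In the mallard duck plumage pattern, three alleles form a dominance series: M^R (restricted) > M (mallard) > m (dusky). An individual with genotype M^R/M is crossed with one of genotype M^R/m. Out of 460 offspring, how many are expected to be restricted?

Cross: M^R/M × M^R/m
Allele dominance: M^R > M > m
Offspring genotypes: 1 M^R/M^R, 1 M^R/m, 1 M^R/M, 1 M/m
Phenotype counts: 3 restricted, 1 mallard
restricted: 3 out of 4 → fraction 3/4
Expected count = 3/4 × 460 = 345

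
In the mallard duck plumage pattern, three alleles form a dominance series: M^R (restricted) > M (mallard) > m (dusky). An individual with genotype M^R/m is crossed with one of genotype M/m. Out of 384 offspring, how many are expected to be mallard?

Cross: M^R/m × M/m
Allele dominance: M^R > M > m
Offspring genotypes: 1 M^R/M, 1 M^R/m, 1 M/m, 1 m/m
Phenotype counts: 2 restricted, 1 mallard, 1 dusky
mallard: 1 out of 4 → fraction 1/4
Expected count = 1/4 × 384 = 96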